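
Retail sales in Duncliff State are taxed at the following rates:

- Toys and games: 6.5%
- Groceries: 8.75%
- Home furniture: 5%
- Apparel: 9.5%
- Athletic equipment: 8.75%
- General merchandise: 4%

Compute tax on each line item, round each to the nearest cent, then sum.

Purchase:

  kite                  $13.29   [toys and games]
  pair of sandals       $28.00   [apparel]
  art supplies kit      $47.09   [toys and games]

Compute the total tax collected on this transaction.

Kite $13.29: toys and games → 6.5% → $0.86
Pair of sandals $28.00: apparel → 9.5% → $2.66
Art supplies kit $47.09: toys and games → 6.5% → $3.06
Total tax = $0.86 + $2.66 + $3.06 = $6.58

$6.58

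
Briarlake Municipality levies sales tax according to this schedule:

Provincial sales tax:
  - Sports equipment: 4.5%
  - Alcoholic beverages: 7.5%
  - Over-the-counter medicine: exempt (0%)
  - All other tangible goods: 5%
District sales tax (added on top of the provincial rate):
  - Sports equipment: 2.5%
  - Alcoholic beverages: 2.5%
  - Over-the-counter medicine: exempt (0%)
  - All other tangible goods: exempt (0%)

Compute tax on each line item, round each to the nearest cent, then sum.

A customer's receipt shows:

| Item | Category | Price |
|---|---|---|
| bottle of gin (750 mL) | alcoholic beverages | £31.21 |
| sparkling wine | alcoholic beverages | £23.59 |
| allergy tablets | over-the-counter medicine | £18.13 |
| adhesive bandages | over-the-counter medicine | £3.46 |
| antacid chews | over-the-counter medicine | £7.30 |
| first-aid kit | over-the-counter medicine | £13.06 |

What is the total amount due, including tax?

£102.23

Bottle of gin (750 mL) £31.21: alcoholic beverages → 7.5% + 2.5% district = 10% → £3.12
Sparkling wine £23.59: alcoholic beverages → 7.5% + 2.5% district = 10% → £2.36
Allergy tablets £18.13: over-the-counter medicine → 0% + 0% district = 0% → £0.00
Adhesive bandages £3.46: over-the-counter medicine → 0% + 0% district = 0% → £0.00
Antacid chews £7.30: over-the-counter medicine → 0% + 0% district = 0% → £0.00
First-aid kit £13.06: over-the-counter medicine → 0% + 0% district = 0% → £0.00
Subtotal = £96.75; tax = £5.48; total due = £102.23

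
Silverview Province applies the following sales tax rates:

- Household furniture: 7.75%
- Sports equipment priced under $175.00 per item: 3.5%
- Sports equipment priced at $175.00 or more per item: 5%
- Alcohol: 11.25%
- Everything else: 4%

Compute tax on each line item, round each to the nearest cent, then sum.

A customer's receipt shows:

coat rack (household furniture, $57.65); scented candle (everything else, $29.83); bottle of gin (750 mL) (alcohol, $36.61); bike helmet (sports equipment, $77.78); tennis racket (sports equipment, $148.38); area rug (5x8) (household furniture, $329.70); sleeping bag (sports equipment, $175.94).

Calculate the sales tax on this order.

Coat rack $57.65: household furniture → 7.75% → $4.47
Scented candle $29.83: everything else → 4% → $1.19
Bottle of gin (750 mL) $36.61: alcohol → 11.25% → $4.12
Bike helmet $77.78: sports equipment, under $175.00 → 3.5% → $2.72
Tennis racket $148.38: sports equipment, under $175.00 → 3.5% → $5.19
Area rug (5x8) $329.70: household furniture → 7.75% → $25.55
Sleeping bag $175.94: sports equipment, $175.00 or more → 5% → $8.80
Total tax = $4.47 + $1.19 + $4.12 + $2.72 + $5.19 + $25.55 + $8.80 = $52.04

$52.04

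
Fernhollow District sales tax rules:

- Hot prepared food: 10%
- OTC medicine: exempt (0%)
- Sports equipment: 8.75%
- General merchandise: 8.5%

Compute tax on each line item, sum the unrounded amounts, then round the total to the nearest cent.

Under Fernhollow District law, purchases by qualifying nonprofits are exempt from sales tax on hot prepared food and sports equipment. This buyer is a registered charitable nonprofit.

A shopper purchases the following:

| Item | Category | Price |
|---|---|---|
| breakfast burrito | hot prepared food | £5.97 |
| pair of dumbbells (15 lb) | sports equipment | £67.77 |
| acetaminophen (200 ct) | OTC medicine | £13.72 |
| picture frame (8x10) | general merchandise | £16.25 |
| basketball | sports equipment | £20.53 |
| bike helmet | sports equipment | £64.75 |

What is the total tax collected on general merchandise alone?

£1.38

Picture frame (8x10) £16.25: general merchandise → 8.5% → £1.38125
Tax on general merchandise: unrounded sum = £1.38125 → £1.38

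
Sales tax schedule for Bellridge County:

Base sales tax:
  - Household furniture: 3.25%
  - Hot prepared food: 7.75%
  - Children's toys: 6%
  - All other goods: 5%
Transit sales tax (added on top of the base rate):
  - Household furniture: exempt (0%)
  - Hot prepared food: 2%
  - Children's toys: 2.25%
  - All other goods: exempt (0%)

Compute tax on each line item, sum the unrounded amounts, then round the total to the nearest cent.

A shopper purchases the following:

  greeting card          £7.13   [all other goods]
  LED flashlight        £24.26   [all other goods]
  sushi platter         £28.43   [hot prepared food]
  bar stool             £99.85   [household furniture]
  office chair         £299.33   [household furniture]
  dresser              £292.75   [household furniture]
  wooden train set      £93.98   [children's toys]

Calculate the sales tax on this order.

Greeting card £7.13: all other goods → 5% + 0% transit = 5% → £0.3565
LED flashlight £24.26: all other goods → 5% + 0% transit = 5% → £1.213
Sushi platter £28.43: hot prepared food → 7.75% + 2% transit = 9.75% → £2.771925
Bar stool £99.85: household furniture → 3.25% + 0% transit = 3.25% → £3.245125
Office chair £299.33: household furniture → 3.25% + 0% transit = 3.25% → £9.728225
Dresser £292.75: household furniture → 3.25% + 0% transit = 3.25% → £9.514375
Wooden train set £93.98: children's toys → 6% + 2.25% transit = 8.25% → £7.75335
Unrounded tax sum = £34.5825 → £34.58

£34.58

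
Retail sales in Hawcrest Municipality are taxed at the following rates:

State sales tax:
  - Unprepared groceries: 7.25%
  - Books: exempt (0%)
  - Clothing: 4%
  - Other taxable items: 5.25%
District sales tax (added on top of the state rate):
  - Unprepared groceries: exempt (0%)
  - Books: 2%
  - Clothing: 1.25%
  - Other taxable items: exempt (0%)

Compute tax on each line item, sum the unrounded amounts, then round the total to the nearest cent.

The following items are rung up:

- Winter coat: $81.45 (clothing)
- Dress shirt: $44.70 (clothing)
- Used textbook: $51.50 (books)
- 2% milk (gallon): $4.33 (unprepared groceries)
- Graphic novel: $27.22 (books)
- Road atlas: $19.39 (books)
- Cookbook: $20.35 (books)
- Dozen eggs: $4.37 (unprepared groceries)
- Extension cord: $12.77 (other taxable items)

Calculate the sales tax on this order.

Winter coat $81.45: clothing → 4% + 1.25% district = 5.25% → $4.276125
Dress shirt $44.70: clothing → 4% + 1.25% district = 5.25% → $2.34675
Used textbook $51.50: books → 0% + 2% district = 2% → $1.03
2% milk (gallon) $4.33: unprepared groceries → 7.25% + 0% district = 7.25% → $0.313925
Graphic novel $27.22: books → 0% + 2% district = 2% → $0.5444
Road atlas $19.39: books → 0% + 2% district = 2% → $0.3878
Cookbook $20.35: books → 0% + 2% district = 2% → $0.407
Dozen eggs $4.37: unprepared groceries → 7.25% + 0% district = 7.25% → $0.316825
Extension cord $12.77: other taxable items → 5.25% + 0% district = 5.25% → $0.670425
Unrounded tax sum = $10.29325 → $10.29

$10.29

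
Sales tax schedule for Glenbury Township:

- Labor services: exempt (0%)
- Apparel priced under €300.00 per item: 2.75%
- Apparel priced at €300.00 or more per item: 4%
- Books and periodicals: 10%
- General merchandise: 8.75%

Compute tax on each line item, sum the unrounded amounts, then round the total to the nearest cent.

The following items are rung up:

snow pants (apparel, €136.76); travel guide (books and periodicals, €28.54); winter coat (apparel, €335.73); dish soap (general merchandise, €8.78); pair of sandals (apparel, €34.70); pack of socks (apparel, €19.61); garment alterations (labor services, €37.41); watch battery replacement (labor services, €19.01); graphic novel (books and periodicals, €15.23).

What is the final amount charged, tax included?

€659.60

Snow pants €136.76: apparel, under €300.00 → 2.75% → €3.7609
Travel guide €28.54: books and periodicals → 10% → €2.854
Winter coat €335.73: apparel, €300.00 or more → 4% → €13.4292
Dish soap €8.78: general merchandise → 8.75% → €0.76825
Pair of sandals €34.70: apparel, under €300.00 → 2.75% → €0.95425
Pack of socks €19.61: apparel, under €300.00 → 2.75% → €0.539275
Garment alterations €37.41: labor services → 0% → €0.00
Watch battery replacement €19.01: labor services → 0% → €0.00
Graphic novel €15.23: books and periodicals → 10% → €1.523
Subtotal = €635.77; unrounded tax = €23.828875 → €23.83; total due = €659.60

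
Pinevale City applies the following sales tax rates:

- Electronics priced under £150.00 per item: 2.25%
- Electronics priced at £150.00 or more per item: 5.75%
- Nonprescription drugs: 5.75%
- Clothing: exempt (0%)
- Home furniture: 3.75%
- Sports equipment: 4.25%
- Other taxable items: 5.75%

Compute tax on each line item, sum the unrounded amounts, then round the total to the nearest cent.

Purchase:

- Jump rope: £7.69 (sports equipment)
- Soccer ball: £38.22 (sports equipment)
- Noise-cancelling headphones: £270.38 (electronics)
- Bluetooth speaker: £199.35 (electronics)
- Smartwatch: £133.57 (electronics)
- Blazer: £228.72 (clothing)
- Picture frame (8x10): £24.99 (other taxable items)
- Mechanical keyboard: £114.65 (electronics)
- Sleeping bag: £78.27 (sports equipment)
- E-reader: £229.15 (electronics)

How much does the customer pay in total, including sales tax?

Jump rope £7.69: sports equipment → 4.25% → £0.326825
Soccer ball £38.22: sports equipment → 4.25% → £1.62435
Noise-cancelling headphones £270.38: electronics, £150.00 or more → 5.75% → £15.54685
Bluetooth speaker £199.35: electronics, £150.00 or more → 5.75% → £11.462625
Smartwatch £133.57: electronics, under £150.00 → 2.25% → £3.005325
Blazer £228.72: clothing → 0% → £0.00
Picture frame (8x10) £24.99: other taxable items → 5.75% → £1.436925
Mechanical keyboard £114.65: electronics, under £150.00 → 2.25% → £2.579625
Sleeping bag £78.27: sports equipment → 4.25% → £3.326475
E-reader £229.15: electronics, £150.00 or more → 5.75% → £13.176125
Subtotal = £1324.99; unrounded tax = £52.485125 → £52.49; total due = £1377.48

£1377.48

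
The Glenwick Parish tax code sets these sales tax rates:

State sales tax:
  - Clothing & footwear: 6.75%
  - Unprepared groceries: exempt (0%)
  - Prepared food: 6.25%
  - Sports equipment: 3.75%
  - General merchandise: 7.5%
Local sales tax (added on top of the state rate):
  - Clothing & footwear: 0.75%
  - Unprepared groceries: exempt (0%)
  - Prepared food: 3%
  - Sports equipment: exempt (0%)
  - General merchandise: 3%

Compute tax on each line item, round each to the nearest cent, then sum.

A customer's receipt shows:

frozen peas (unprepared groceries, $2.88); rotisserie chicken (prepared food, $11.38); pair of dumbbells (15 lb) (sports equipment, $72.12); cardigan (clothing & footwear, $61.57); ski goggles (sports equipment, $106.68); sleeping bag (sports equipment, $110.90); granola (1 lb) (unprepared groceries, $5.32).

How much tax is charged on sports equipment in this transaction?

Pair of dumbbells (15 lb) $72.12: sports equipment → 3.75% + 0% local = 3.75% → $2.70
Ski goggles $106.68: sports equipment → 3.75% + 0% local = 3.75% → $4.00
Sleeping bag $110.90: sports equipment → 3.75% + 0% local = 3.75% → $4.16
Tax on sports equipment = $2.70 + $4.00 + $4.16 = $10.86

$10.86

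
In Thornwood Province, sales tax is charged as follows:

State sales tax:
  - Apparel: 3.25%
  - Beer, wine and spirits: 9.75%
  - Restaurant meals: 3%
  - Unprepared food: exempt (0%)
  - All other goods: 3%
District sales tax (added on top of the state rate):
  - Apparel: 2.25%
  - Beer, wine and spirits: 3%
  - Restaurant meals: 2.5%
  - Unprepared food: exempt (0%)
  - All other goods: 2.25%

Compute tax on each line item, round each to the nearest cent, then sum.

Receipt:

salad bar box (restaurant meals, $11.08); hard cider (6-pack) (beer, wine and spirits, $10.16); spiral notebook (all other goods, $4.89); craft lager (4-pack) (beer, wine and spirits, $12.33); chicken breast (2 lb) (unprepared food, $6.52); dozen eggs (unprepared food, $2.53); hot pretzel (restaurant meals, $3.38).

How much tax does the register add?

Salad bar box $11.08: restaurant meals → 3% + 2.5% district = 5.5% → $0.61
Hard cider (6-pack) $10.16: beer, wine and spirits → 9.75% + 3% district = 12.75% → $1.30
Spiral notebook $4.89: all other goods → 3% + 2.25% district = 5.25% → $0.26
Craft lager (4-pack) $12.33: beer, wine and spirits → 9.75% + 3% district = 12.75% → $1.57
Chicken breast (2 lb) $6.52: unprepared food → 0% + 0% district = 0% → $0.00
Dozen eggs $2.53: unprepared food → 0% + 0% district = 0% → $0.00
Hot pretzel $3.38: restaurant meals → 3% + 2.5% district = 5.5% → $0.19
Total tax = $0.61 + $1.30 + $0.26 + $1.57 + $0.19 = $3.93

$3.93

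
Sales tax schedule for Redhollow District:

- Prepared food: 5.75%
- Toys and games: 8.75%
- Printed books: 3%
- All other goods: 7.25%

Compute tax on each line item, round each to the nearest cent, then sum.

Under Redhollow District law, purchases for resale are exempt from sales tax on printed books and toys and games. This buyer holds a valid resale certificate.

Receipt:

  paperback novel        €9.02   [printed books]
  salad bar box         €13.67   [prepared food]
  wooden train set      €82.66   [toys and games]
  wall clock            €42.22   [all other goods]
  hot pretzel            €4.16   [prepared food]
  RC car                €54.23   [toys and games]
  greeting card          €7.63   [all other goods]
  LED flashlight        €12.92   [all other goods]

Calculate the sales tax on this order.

€5.58

Paperback novel €9.02: printed books, buyer-exempt → 0% → €0.00
Salad bar box €13.67: prepared food → 5.75% → €0.79
Wooden train set €82.66: toys and games, buyer-exempt → 0% → €0.00
Wall clock €42.22: all other goods → 7.25% → €3.06
Hot pretzel €4.16: prepared food → 5.75% → €0.24
RC car €54.23: toys and games, buyer-exempt → 0% → €0.00
Greeting card €7.63: all other goods → 7.25% → €0.55
LED flashlight €12.92: all other goods → 7.25% → €0.94
Total tax = €0.79 + €3.06 + €0.24 + €0.55 + €0.94 = €5.58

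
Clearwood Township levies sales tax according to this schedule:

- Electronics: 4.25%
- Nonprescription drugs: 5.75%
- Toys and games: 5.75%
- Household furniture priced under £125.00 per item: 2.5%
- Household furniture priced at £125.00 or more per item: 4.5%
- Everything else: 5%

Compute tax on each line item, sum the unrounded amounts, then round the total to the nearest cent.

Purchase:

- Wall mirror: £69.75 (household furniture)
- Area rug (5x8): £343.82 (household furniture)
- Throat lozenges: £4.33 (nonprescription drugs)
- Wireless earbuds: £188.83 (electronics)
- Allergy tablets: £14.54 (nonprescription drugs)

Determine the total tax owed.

£26.33

Wall mirror £69.75: household furniture, under £125.00 → 2.5% → £1.74375
Area rug (5x8) £343.82: household furniture, £125.00 or more → 4.5% → £15.4719
Throat lozenges £4.33: nonprescription drugs → 5.75% → £0.248975
Wireless earbuds £188.83: electronics → 4.25% → £8.025275
Allergy tablets £14.54: nonprescription drugs → 5.75% → £0.83605
Unrounded tax sum = £26.32595 → £26.33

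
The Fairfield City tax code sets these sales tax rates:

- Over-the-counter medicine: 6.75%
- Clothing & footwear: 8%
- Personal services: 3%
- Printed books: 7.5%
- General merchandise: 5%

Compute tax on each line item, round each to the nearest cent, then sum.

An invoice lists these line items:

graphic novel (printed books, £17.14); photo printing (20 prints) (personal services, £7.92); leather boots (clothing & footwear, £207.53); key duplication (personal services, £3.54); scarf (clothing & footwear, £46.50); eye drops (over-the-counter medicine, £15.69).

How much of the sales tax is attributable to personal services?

Photo printing (20 prints) £7.92: personal services → 3% → £0.24
Key duplication £3.54: personal services → 3% → £0.11
Tax on personal services = £0.24 + £0.11 = £0.35

£0.35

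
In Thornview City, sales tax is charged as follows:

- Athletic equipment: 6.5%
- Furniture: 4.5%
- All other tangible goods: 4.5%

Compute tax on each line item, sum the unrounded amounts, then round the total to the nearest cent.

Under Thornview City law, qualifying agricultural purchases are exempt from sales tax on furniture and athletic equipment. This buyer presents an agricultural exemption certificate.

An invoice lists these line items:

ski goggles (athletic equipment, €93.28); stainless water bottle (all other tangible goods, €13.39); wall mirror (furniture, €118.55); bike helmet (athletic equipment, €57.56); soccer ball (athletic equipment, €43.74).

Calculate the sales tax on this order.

€0.60

Ski goggles €93.28: athletic equipment, buyer-exempt → 0% → €0.00
Stainless water bottle €13.39: all other tangible goods → 4.5% → €0.60255
Wall mirror €118.55: furniture, buyer-exempt → 0% → €0.00
Bike helmet €57.56: athletic equipment, buyer-exempt → 0% → €0.00
Soccer ball €43.74: athletic equipment, buyer-exempt → 0% → €0.00
Unrounded tax sum = €0.60255 → €0.60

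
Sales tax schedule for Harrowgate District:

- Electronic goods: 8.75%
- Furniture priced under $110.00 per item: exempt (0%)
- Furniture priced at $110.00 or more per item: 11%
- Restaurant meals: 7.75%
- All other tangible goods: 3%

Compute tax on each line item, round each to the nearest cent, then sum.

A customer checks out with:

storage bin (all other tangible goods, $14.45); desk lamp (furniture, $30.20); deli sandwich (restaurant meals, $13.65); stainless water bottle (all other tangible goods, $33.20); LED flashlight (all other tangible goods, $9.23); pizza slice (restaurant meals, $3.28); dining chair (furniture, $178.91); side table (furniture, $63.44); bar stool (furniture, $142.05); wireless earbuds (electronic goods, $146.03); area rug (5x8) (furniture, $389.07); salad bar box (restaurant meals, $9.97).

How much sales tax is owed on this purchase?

Storage bin $14.45: all other tangible goods → 3% → $0.43
Desk lamp $30.20: furniture, under $110.00 → 0% → $0.00
Deli sandwich $13.65: restaurant meals → 7.75% → $1.06
Stainless water bottle $33.20: all other tangible goods → 3% → $1.00
LED flashlight $9.23: all other tangible goods → 3% → $0.28
Pizza slice $3.28: restaurant meals → 7.75% → $0.25
Dining chair $178.91: furniture, $110.00 or more → 11% → $19.68
Side table $63.44: furniture, under $110.00 → 0% → $0.00
Bar stool $142.05: furniture, $110.00 or more → 11% → $15.63
Wireless earbuds $146.03: electronic goods → 8.75% → $12.78
Area rug (5x8) $389.07: furniture, $110.00 or more → 11% → $42.80
Salad bar box $9.97: restaurant meals → 7.75% → $0.77
Total tax = $0.43 + $1.06 + $1.00 + $0.28 + $0.25 + $19.68 + $15.63 + $12.78 + $42.80 + $0.77 = $94.68

$94.68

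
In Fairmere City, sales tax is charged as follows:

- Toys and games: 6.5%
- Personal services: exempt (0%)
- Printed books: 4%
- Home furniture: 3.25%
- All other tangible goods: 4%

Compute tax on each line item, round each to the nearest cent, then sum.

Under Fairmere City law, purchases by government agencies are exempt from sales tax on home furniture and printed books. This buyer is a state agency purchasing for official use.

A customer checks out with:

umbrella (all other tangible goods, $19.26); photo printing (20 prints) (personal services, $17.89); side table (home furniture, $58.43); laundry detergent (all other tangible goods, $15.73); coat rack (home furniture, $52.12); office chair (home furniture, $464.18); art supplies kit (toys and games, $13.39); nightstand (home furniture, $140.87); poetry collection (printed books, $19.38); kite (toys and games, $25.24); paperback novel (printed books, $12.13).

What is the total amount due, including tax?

$842.53

Umbrella $19.26: all other tangible goods → 4% → $0.77
Photo printing (20 prints) $17.89: personal services → 0% → $0.00
Side table $58.43: home furniture, buyer-exempt → 0% → $0.00
Laundry detergent $15.73: all other tangible goods → 4% → $0.63
Coat rack $52.12: home furniture, buyer-exempt → 0% → $0.00
Office chair $464.18: home furniture, buyer-exempt → 0% → $0.00
Art supplies kit $13.39: toys and games → 6.5% → $0.87
Nightstand $140.87: home furniture, buyer-exempt → 0% → $0.00
Poetry collection $19.38: printed books, buyer-exempt → 0% → $0.00
Kite $25.24: toys and games → 6.5% → $1.64
Paperback novel $12.13: printed books, buyer-exempt → 0% → $0.00
Subtotal = $838.62; tax = $3.91; total due = $842.53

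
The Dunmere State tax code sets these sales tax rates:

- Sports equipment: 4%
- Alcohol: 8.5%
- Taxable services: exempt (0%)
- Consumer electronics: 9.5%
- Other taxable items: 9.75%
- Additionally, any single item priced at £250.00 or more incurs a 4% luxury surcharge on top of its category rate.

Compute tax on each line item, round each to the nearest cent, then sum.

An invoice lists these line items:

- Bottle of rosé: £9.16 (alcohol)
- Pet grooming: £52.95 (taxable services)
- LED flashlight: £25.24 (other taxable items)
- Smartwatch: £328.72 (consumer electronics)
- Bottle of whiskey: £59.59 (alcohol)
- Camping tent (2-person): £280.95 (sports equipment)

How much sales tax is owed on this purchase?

Bottle of rosé £9.16: alcohol → 8.5% → £0.78
Pet grooming £52.95: taxable services → 0% → £0.00
LED flashlight £25.24: other taxable items → 9.75% → £2.46
Smartwatch £328.72: consumer electronics → 9.5% + 4% surcharge = 13.5% → £44.38
Bottle of whiskey £59.59: alcohol → 8.5% → £5.07
Camping tent (2-person) £280.95: sports equipment → 4% + 4% surcharge = 8% → £22.48
Total tax = £0.78 + £2.46 + £44.38 + £5.07 + £22.48 = £75.17

£75.17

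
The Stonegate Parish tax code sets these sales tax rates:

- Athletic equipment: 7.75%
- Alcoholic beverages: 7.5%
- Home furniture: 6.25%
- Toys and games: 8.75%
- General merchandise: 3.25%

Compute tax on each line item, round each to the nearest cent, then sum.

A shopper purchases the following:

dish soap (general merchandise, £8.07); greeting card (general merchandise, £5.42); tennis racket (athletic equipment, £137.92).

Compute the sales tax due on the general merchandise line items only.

Dish soap £8.07: general merchandise → 3.25% → £0.26
Greeting card £5.42: general merchandise → 3.25% → £0.18
Tax on general merchandise = £0.26 + £0.18 = £0.44

£0.44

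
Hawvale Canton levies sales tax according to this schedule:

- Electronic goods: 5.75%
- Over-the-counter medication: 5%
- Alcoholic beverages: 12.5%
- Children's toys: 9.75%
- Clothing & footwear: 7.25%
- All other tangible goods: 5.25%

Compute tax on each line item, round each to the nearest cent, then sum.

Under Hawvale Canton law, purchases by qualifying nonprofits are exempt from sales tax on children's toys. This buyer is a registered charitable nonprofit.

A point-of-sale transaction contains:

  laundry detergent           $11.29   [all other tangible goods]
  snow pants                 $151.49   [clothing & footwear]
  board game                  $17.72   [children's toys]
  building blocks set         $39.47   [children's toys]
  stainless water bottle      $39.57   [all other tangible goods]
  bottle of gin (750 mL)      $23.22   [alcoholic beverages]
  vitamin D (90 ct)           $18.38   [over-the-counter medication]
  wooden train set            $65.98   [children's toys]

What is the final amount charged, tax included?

$384.59

Laundry detergent $11.29: all other tangible goods → 5.25% → $0.59
Snow pants $151.49: clothing & footwear → 7.25% → $10.98
Board game $17.72: children's toys, buyer-exempt → 0% → $0.00
Building blocks set $39.47: children's toys, buyer-exempt → 0% → $0.00
Stainless water bottle $39.57: all other tangible goods → 5.25% → $2.08
Bottle of gin (750 mL) $23.22: alcoholic beverages → 12.5% → $2.90
Vitamin D (90 ct) $18.38: over-the-counter medication → 5% → $0.92
Wooden train set $65.98: children's toys, buyer-exempt → 0% → $0.00
Subtotal = $367.12; tax = $17.47; total due = $384.59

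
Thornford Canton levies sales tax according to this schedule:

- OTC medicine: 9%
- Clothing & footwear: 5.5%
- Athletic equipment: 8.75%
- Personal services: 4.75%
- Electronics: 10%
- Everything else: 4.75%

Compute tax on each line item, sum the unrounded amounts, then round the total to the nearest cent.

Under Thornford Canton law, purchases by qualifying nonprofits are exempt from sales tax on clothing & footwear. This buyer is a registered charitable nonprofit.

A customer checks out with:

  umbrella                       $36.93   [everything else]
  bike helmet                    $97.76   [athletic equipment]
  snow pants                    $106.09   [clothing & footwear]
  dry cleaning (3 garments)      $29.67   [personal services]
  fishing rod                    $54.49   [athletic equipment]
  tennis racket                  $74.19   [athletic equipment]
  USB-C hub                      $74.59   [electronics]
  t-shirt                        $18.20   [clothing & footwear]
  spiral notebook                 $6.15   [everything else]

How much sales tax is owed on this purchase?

$30.73

Umbrella $36.93: everything else → 4.75% → $1.754175
Bike helmet $97.76: athletic equipment → 8.75% → $8.554
Snow pants $106.09: clothing & footwear, buyer-exempt → 0% → $0.00
Dry cleaning (3 garments) $29.67: personal services → 4.75% → $1.409325
Fishing rod $54.49: athletic equipment → 8.75% → $4.767875
Tennis racket $74.19: athletic equipment → 8.75% → $6.491625
USB-C hub $74.59: electronics → 10% → $7.459
T-shirt $18.20: clothing & footwear, buyer-exempt → 0% → $0.00
Spiral notebook $6.15: everything else → 4.75% → $0.292125
Unrounded tax sum = $30.728125 → $30.73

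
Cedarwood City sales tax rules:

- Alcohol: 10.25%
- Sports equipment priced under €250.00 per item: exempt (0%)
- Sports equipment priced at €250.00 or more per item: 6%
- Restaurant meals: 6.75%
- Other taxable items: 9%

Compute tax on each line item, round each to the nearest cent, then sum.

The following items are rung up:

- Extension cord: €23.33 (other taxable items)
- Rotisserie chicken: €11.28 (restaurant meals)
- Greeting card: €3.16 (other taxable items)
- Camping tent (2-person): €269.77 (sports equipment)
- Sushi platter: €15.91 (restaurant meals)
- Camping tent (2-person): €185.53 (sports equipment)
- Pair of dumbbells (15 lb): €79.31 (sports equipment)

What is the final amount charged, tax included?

Extension cord €23.33: other taxable items → 9% → €2.10
Rotisserie chicken €11.28: restaurant meals → 6.75% → €0.76
Greeting card €3.16: other taxable items → 9% → €0.28
Camping tent (2-person) €269.77: sports equipment, €250.00 or more → 6% → €16.19
Sushi platter €15.91: restaurant meals → 6.75% → €1.07
Camping tent (2-person) €185.53: sports equipment, under €250.00 → 0% → €0.00
Pair of dumbbells (15 lb) €79.31: sports equipment, under €250.00 → 0% → €0.00
Subtotal = €588.29; tax = €20.40; total due = €608.69

€608.69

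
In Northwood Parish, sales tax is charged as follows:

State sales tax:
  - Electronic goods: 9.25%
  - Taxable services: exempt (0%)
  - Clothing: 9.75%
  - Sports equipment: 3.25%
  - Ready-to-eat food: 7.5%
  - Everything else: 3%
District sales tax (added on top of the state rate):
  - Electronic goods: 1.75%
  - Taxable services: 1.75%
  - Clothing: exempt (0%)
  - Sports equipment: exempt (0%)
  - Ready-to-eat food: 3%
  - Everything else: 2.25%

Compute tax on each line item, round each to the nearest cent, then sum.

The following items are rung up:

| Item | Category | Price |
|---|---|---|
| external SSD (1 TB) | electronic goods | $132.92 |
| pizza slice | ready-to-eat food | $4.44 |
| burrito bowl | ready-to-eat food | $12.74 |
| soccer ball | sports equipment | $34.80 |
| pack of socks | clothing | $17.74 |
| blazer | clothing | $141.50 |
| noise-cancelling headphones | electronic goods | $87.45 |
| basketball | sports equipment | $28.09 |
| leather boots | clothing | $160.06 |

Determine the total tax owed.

$59.23

External SSD (1 TB) $132.92: electronic goods → 9.25% + 1.75% district = 11% → $14.62
Pizza slice $4.44: ready-to-eat food → 7.5% + 3% district = 10.5% → $0.47
Burrito bowl $12.74: ready-to-eat food → 7.5% + 3% district = 10.5% → $1.34
Soccer ball $34.80: sports equipment → 3.25% + 0% district = 3.25% → $1.13
Pack of socks $17.74: clothing → 9.75% + 0% district = 9.75% → $1.73
Blazer $141.50: clothing → 9.75% + 0% district = 9.75% → $13.80
Noise-cancelling headphones $87.45: electronic goods → 9.25% + 1.75% district = 11% → $9.62
Basketball $28.09: sports equipment → 3.25% + 0% district = 3.25% → $0.91
Leather boots $160.06: clothing → 9.75% + 0% district = 9.75% → $15.61
Total tax = $14.62 + $0.47 + $1.34 + $1.13 + $1.73 + $13.80 + $9.62 + $0.91 + $15.61 = $59.23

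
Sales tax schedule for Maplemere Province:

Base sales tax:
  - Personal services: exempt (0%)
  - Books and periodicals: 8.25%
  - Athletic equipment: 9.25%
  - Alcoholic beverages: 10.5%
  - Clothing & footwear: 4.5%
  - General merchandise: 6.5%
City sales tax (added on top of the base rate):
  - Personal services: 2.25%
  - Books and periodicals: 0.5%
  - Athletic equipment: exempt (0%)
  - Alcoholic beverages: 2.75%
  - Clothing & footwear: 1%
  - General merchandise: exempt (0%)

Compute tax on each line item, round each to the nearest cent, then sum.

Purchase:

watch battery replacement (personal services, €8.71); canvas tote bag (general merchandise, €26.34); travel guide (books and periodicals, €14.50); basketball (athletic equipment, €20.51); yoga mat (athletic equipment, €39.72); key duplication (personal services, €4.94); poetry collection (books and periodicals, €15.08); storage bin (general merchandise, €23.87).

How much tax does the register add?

€11.73

Watch battery replacement €8.71: personal services → 0% + 2.25% city = 2.25% → €0.20
Canvas tote bag €26.34: general merchandise → 6.5% + 0% city = 6.5% → €1.71
Travel guide €14.50: books and periodicals → 8.25% + 0.5% city = 8.75% → €1.27
Basketball €20.51: athletic equipment → 9.25% + 0% city = 9.25% → €1.90
Yoga mat €39.72: athletic equipment → 9.25% + 0% city = 9.25% → €3.67
Key duplication €4.94: personal services → 0% + 2.25% city = 2.25% → €0.11
Poetry collection €15.08: books and periodicals → 8.25% + 0.5% city = 8.75% → €1.32
Storage bin €23.87: general merchandise → 6.5% + 0% city = 6.5% → €1.55
Total tax = €0.20 + €1.71 + €1.27 + €1.90 + €3.67 + €0.11 + €1.32 + €1.55 = €11.73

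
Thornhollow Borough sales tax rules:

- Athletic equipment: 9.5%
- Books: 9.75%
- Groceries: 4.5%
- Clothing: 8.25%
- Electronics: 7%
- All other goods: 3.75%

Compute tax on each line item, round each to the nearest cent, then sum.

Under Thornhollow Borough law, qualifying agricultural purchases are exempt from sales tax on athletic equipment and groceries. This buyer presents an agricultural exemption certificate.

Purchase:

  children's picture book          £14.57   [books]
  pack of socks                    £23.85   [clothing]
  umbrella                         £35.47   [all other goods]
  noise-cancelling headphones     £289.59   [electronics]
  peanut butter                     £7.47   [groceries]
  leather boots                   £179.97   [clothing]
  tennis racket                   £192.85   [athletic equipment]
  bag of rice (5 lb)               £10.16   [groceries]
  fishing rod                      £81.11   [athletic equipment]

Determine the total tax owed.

Children's picture book £14.57: books → 9.75% → £1.42
Pack of socks £23.85: clothing → 8.25% → £1.97
Umbrella £35.47: all other goods → 3.75% → £1.33
Noise-cancelling headphones £289.59: electronics → 7% → £20.27
Peanut butter £7.47: groceries, buyer-exempt → 0% → £0.00
Leather boots £179.97: clothing → 8.25% → £14.85
Tennis racket £192.85: athletic equipment, buyer-exempt → 0% → £0.00
Bag of rice (5 lb) £10.16: groceries, buyer-exempt → 0% → £0.00
Fishing rod £81.11: athletic equipment, buyer-exempt → 0% → £0.00
Total tax = £1.42 + £1.97 + £1.33 + £20.27 + £14.85 = £39.84

£39.84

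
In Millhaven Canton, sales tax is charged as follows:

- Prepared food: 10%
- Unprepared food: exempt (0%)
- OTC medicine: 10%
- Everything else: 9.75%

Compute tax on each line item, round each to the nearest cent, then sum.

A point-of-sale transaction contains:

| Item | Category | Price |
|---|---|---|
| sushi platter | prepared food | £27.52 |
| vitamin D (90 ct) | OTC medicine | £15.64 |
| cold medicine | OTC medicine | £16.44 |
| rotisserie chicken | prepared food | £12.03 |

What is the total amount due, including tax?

£78.78

Sushi platter £27.52: prepared food → 10% → £2.75
Vitamin D (90 ct) £15.64: OTC medicine → 10% → £1.56
Cold medicine £16.44: OTC medicine → 10% → £1.64
Rotisserie chicken £12.03: prepared food → 10% → £1.20
Subtotal = £71.63; tax = £7.15; total due = £78.78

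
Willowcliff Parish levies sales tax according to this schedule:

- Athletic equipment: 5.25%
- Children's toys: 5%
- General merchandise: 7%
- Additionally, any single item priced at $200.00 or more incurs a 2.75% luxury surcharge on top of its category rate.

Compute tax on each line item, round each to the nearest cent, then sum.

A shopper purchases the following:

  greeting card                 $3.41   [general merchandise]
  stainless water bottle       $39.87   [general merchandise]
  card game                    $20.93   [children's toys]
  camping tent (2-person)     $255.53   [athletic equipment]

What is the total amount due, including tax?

Greeting card $3.41: general merchandise → 7% → $0.24
Stainless water bottle $39.87: general merchandise → 7% → $2.79
Card game $20.93: children's toys → 5% → $1.05
Camping tent (2-person) $255.53: athletic equipment → 5.25% + 2.75% surcharge = 8% → $20.44
Subtotal = $319.74; tax = $24.52; total due = $344.26

$344.26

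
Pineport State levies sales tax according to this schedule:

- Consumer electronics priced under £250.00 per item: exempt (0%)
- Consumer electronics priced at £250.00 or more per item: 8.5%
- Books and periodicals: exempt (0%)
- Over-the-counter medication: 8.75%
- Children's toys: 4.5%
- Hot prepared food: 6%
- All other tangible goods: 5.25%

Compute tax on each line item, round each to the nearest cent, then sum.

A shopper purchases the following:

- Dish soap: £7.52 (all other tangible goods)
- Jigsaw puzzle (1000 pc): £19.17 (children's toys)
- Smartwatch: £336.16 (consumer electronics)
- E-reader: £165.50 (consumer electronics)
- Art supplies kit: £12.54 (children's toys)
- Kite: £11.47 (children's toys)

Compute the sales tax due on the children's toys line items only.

£1.94

Jigsaw puzzle (1000 pc) £19.17: children's toys → 4.5% → £0.86
Art supplies kit £12.54: children's toys → 4.5% → £0.56
Kite £11.47: children's toys → 4.5% → £0.52
Tax on children's toys = £0.86 + £0.56 + £0.52 = £1.94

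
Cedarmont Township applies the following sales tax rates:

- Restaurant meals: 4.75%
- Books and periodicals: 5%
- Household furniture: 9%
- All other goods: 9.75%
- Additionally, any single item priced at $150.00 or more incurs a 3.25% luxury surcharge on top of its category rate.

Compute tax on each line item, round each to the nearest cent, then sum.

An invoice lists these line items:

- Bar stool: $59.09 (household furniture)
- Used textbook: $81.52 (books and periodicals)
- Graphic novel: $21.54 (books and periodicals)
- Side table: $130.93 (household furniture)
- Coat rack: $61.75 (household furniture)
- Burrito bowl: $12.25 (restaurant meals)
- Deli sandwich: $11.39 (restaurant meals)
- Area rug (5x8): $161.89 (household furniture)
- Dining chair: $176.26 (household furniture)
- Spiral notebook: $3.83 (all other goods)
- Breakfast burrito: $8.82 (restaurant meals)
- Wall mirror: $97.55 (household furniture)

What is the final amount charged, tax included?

$906.75

Bar stool $59.09: household furniture → 9% → $5.32
Used textbook $81.52: books and periodicals → 5% → $4.08
Graphic novel $21.54: books and periodicals → 5% → $1.08
Side table $130.93: household furniture → 9% → $11.78
Coat rack $61.75: household furniture → 9% → $5.56
Burrito bowl $12.25: restaurant meals → 4.75% → $0.58
Deli sandwich $11.39: restaurant meals → 4.75% → $0.54
Area rug (5x8) $161.89: household furniture → 9% + 3.25% surcharge = 12.25% → $19.83
Dining chair $176.26: household furniture → 9% + 3.25% surcharge = 12.25% → $21.59
Spiral notebook $3.83: all other goods → 9.75% → $0.37
Breakfast burrito $8.82: restaurant meals → 4.75% → $0.42
Wall mirror $97.55: household furniture → 9% → $8.78
Subtotal = $826.82; tax = $79.93; total due = $906.75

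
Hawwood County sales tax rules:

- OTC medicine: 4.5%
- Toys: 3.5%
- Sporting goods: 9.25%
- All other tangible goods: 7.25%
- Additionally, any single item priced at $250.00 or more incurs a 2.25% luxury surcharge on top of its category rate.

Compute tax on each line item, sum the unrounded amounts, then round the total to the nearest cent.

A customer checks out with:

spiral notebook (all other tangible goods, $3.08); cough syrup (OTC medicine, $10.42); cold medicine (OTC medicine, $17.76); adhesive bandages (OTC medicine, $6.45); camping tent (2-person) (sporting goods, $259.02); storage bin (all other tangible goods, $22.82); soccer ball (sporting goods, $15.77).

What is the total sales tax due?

$34.68

Spiral notebook $3.08: all other tangible goods → 7.25% → $0.2233
Cough syrup $10.42: OTC medicine → 4.5% → $0.4689
Cold medicine $17.76: OTC medicine → 4.5% → $0.7992
Adhesive bandages $6.45: OTC medicine → 4.5% → $0.29025
Camping tent (2-person) $259.02: sporting goods → 9.25% + 2.25% surcharge = 11.5% → $29.7873
Storage bin $22.82: all other tangible goods → 7.25% → $1.65445
Soccer ball $15.77: sporting goods → 9.25% → $1.458725
Unrounded tax sum = $34.682125 → $34.68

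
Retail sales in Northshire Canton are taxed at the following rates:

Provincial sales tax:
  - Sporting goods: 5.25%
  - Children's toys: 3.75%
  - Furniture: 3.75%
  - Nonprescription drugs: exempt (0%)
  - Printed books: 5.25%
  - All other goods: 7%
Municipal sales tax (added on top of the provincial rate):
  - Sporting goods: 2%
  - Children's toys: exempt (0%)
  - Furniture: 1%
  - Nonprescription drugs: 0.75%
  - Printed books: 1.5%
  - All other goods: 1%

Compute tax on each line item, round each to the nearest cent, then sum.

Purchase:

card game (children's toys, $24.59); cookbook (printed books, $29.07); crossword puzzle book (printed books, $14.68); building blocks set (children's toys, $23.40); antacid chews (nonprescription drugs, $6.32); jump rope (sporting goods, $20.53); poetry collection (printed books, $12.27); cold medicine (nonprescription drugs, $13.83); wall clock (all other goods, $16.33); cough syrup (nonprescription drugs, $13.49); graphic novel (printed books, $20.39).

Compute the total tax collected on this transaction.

Card game $24.59: children's toys → 3.75% + 0% municipal = 3.75% → $0.92
Cookbook $29.07: printed books → 5.25% + 1.5% municipal = 6.75% → $1.96
Crossword puzzle book $14.68: printed books → 5.25% + 1.5% municipal = 6.75% → $0.99
Building blocks set $23.40: children's toys → 3.75% + 0% municipal = 3.75% → $0.88
Antacid chews $6.32: nonprescription drugs → 0% + 0.75% municipal = 0.75% → $0.05
Jump rope $20.53: sporting goods → 5.25% + 2% municipal = 7.25% → $1.49
Poetry collection $12.27: printed books → 5.25% + 1.5% municipal = 6.75% → $0.83
Cold medicine $13.83: nonprescription drugs → 0% + 0.75% municipal = 0.75% → $0.10
Wall clock $16.33: all other goods → 7% + 1% municipal = 8% → $1.31
Cough syrup $13.49: nonprescription drugs → 0% + 0.75% municipal = 0.75% → $0.10
Graphic novel $20.39: printed books → 5.25% + 1.5% municipal = 6.75% → $1.38
Total tax = $0.92 + $1.96 + $0.99 + $0.88 + $0.05 + $1.49 + $0.83 + $0.10 + $1.31 + $0.10 + $1.38 = $10.01

$10.01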